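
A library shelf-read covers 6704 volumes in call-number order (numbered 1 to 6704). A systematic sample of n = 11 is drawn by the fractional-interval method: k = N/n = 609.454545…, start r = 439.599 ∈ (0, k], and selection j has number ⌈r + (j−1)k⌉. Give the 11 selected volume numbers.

j=1: r + 0k = 439.599 → ⌈·⌉ = 440
j=2: r + 1k = 1049.053545… → ⌈·⌉ = 1050
j=3: r + 2k = 1658.508090… → ⌈·⌉ = 1659
j=4: r + 3k = 2267.962636… → ⌈·⌉ = 2268
j=5: r + 4k = 2877.417181… → ⌈·⌉ = 2878
j=6: r + 5k = 3486.871727… → ⌈·⌉ = 3487
j=7: r + 6k = 4096.326272… → ⌈·⌉ = 4097
j=8: r + 7k = 4705.780818… → ⌈·⌉ = 4706
j=9: r + 8k = 5315.235363… → ⌈·⌉ = 5316
j=10: r + 9k = 5924.689909… → ⌈·⌉ = 5925
j=11: r + 10k = 6534.144454… → ⌈·⌉ = 6535

440, 1050, 1659, 2268, 2878, 3487, 4097, 4706, 5316, 5925, 6535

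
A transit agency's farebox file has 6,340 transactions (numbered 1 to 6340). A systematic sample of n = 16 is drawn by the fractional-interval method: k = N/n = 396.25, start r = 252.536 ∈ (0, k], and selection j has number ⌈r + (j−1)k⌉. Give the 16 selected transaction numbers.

253, 649, 1046, 1442, 1838, 2234, 2631, 3027, 3423, 3819, 4216, 4612, 5008, 5404, 5801, 6197

j=1: r + 0k = 252.536 → ⌈·⌉ = 253
j=2: r + 1k = 648.786 → ⌈·⌉ = 649
j=3: r + 2k = 1045.036 → ⌈·⌉ = 1046
j=4: r + 3k = 1441.286 → ⌈·⌉ = 1442
j=5: r + 4k = 1837.536 → ⌈·⌉ = 1838
j=6: r + 5k = 2233.786 → ⌈·⌉ = 2234
j=7: r + 6k = 2630.036 → ⌈·⌉ = 2631
j=8: r + 7k = 3026.286 → ⌈·⌉ = 3027
j=9: r + 8k = 3422.536 → ⌈·⌉ = 3423
j=10: r + 9k = 3818.786 → ⌈·⌉ = 3819
j=11: r + 10k = 4215.036 → ⌈·⌉ = 4216
j=12: r + 11k = 4611.286 → ⌈·⌉ = 4612
j=13: r + 12k = 5007.536 → ⌈·⌉ = 5008
j=14: r + 13k = 5403.786 → ⌈·⌉ = 5404
j=15: r + 14k = 5800.036 → ⌈·⌉ = 5801
j=16: r + 15k = 6196.286 → ⌈·⌉ = 6197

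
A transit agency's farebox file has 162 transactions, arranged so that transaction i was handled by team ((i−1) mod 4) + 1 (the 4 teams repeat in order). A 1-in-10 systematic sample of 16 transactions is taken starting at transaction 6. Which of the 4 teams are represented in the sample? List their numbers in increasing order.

Consecutive selections differ by k = 10, so their team numbers differ by 10 mod 4 = 2.
gcd(10, 4) = 2, so the sample visits 4/2 = 2 distinct residues mod 4.
Start 6 is team 2; the teams hit are 2, 4.

2, 4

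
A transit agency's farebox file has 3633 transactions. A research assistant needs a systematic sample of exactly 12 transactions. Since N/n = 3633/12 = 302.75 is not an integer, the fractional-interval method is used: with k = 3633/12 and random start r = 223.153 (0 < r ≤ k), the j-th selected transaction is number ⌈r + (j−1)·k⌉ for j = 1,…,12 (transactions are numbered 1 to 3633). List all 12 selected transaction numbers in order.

j=1: r + 0k = 223.153 → ⌈·⌉ = 224
j=2: r + 1k = 525.903 → ⌈·⌉ = 526
j=3: r + 2k = 828.653 → ⌈·⌉ = 829
j=4: r + 3k = 1131.403 → ⌈·⌉ = 1132
j=5: r + 4k = 1434.153 → ⌈·⌉ = 1435
j=6: r + 5k = 1736.903 → ⌈·⌉ = 1737
j=7: r + 6k = 2039.653 → ⌈·⌉ = 2040
j=8: r + 7k = 2342.403 → ⌈·⌉ = 2343
j=9: r + 8k = 2645.153 → ⌈·⌉ = 2646
j=10: r + 9k = 2947.903 → ⌈·⌉ = 2948
j=11: r + 10k = 3250.653 → ⌈·⌉ = 3251
j=12: r + 11k = 3553.403 → ⌈·⌉ = 3554

224, 526, 829, 1132, 1435, 1737, 2040, 2343, 2646, 2948, 3251, 3554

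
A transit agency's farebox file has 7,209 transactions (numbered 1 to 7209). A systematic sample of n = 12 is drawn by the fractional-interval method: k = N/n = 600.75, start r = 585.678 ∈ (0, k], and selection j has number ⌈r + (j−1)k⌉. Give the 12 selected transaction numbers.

586, 1187, 1788, 2388, 2989, 3590, 4191, 4791, 5392, 5993, 6594, 7194

j=1: r + 0k = 585.678 → ⌈·⌉ = 586
j=2: r + 1k = 1186.428 → ⌈·⌉ = 1187
j=3: r + 2k = 1787.178 → ⌈·⌉ = 1788
j=4: r + 3k = 2387.928 → ⌈·⌉ = 2388
j=5: r + 4k = 2988.678 → ⌈·⌉ = 2989
j=6: r + 5k = 3589.428 → ⌈·⌉ = 3590
j=7: r + 6k = 4190.178 → ⌈·⌉ = 4191
j=8: r + 7k = 4790.928 → ⌈·⌉ = 4791
j=9: r + 8k = 5391.678 → ⌈·⌉ = 5392
j=10: r + 9k = 5992.428 → ⌈·⌉ = 5993
j=11: r + 10k = 6593.178 → ⌈·⌉ = 6594
j=12: r + 11k = 7193.928 → ⌈·⌉ = 7194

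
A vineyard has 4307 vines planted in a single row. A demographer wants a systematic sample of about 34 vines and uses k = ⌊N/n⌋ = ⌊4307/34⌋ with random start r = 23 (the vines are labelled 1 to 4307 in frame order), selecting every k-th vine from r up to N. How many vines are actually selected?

35

k = ⌊4307/34⌋ = 126
Achieved size = ⌊(4307 − 23)/126⌋ + 1 = ⌊4284/126⌋ + 1 = 34 + 1 = 35
(last selection: 23 + 34×126 = 4307 ≤ 4307; next would be 4433 > 4307)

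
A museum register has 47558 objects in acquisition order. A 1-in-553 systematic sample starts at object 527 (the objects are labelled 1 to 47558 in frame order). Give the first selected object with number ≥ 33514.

k = 553
Steps past start: ⌈(33514 − 527)/553⌉ = ⌈32987/553⌉ = 60
Selected object: 527 + 60×553 = 33707

33707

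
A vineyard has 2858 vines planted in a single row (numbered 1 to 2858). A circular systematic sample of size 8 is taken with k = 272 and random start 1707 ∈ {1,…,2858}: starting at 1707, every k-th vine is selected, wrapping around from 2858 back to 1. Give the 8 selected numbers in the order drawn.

1707, 1979, 2251, 2523, 2795, 209, 481, 753

Selection 1: 1707
Selection 2: 1707 + 272 = 1979
Selection 3: 1979 + 272 = 2251
Selection 4: 2251 + 272 = 2523
Selection 5: 2523 + 272 = 2795
Selection 6: 2795 + 272 = 3067 → 3067 − 2858 = 209
Selection 7: 209 + 272 = 481
Selection 8: 481 + 272 = 753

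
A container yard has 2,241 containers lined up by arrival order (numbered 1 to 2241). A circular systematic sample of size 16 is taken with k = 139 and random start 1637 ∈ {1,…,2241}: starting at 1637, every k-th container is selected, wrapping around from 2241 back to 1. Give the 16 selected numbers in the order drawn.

Selection 1: 1637
Selection 2: 1637 + 139 = 1776
Selection 3: 1776 + 139 = 1915
Selection 4: 1915 + 139 = 2054
Selection 5: 2054 + 139 = 2193
Selection 6: 2193 + 139 = 2332 → 2332 − 2241 = 91
Selection 7: 91 + 139 = 230
Selection 8: 230 + 139 = 369
Selection 9: 369 + 139 = 508
Selection 10: 508 + 139 = 647
Selection 11: 647 + 139 = 786
Selection 12: 786 + 139 = 925
Selection 13: 925 + 139 = 1064
Selection 14: 1064 + 139 = 1203
Selection 15: 1203 + 139 = 1342
Selection 16: 1342 + 139 = 1481

1637, 1776, 1915, 2054, 2193, 91, 230, 369, 508, 647, 786, 925, 1064, 1203, 1342, 1481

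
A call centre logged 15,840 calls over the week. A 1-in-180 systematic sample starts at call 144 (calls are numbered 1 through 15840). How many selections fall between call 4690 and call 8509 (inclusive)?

k = 180
First selection ≥ 4690: 144 + ⌈(4690−144)/180⌉·180 = 144 + 26×180 = 4824
Last selection ≤ 8509: 144 + ⌊(8509−144)/180⌋·180 = 144 + 46×180 = 8424
Count = 46 − 26 + 1 = 21

21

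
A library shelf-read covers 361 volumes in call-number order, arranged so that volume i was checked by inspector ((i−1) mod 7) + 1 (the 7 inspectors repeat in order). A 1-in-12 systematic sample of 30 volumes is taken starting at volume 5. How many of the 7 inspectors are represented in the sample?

Consecutive selections differ by k = 12, so their inspector numbers differ by 12 mod 7 = 5.
gcd(12, 7) = 1, so the sample visits 7/1 = 7 distinct residues mod 7.
Start 5 is inspector 5; the inspectors hit are 1, 2, 3, 4, 5, 6, 7.

7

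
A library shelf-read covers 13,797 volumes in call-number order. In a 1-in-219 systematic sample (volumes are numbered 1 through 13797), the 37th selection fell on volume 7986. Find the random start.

102

k = 219
r = 7986 − (37−1)×219 = 7986 − 7884 = 102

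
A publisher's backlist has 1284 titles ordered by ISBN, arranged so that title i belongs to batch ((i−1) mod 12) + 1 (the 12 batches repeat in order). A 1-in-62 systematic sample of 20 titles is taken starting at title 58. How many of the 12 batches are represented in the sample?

Consecutive selections differ by k = 62, so their batch numbers differ by 62 mod 12 = 2.
gcd(62, 12) = 2, so the sample visits 12/2 = 6 distinct residues mod 12.
Start 58 is batch 10; the batches hit are 2, 4, 6, 8, 10, 12.

6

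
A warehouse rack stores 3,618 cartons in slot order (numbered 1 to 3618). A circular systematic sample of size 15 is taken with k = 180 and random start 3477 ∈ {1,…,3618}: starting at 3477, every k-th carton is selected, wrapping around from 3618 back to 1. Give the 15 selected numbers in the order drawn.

Selection 1: 3477
Selection 2: 3477 + 180 = 3657 → 3657 − 3618 = 39
Selection 3: 39 + 180 = 219
Selection 4: 219 + 180 = 399
Selection 5: 399 + 180 = 579
Selection 6: 579 + 180 = 759
Selection 7: 759 + 180 = 939
Selection 8: 939 + 180 = 1119
Selection 9: 1119 + 180 = 1299
Selection 10: 1299 + 180 = 1479
Selection 11: 1479 + 180 = 1659
Selection 12: 1659 + 180 = 1839
Selection 13: 1839 + 180 = 2019
Selection 14: 2019 + 180 = 2199
Selection 15: 2199 + 180 = 2379

3477, 39, 219, 399, 579, 759, 939, 1119, 1299, 1479, 1659, 1839, 2019, 2199, 2379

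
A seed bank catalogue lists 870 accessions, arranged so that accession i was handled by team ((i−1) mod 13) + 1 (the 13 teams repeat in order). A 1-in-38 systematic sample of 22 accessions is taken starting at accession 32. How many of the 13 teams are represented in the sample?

13

Consecutive selections differ by k = 38, so their team numbers differ by 38 mod 13 = 12.
gcd(38, 13) = 1, so the sample visits 13/1 = 13 distinct residues mod 13.
Start 32 is team 6; the teams hit are 1, 2, 3, 4, 5, 6, 7, 8, 9, 10, 11, 12, 13.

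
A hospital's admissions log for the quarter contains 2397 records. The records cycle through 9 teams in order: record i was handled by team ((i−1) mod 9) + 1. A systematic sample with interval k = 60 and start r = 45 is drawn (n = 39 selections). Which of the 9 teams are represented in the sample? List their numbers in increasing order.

3, 6, 9

Consecutive selections differ by k = 60, so their team numbers differ by 60 mod 9 = 6.
gcd(60, 9) = 3, so the sample visits 9/3 = 3 distinct residues mod 9.
Start 45 is team 9; the teams hit are 3, 6, 9.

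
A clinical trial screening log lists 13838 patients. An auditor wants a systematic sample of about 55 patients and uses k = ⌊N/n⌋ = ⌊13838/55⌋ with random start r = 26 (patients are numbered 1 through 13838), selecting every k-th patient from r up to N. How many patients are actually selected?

56

k = ⌊13838/55⌋ = 251
Achieved size = ⌊(13838 − 26)/251⌋ + 1 = ⌊13812/251⌋ + 1 = 55 + 1 = 56
(last selection: 26 + 55×251 = 13831 ≤ 13838; next would be 14082 > 13838)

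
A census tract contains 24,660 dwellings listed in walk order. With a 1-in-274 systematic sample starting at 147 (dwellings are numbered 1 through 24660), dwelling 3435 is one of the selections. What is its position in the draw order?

k = 274
position = (3435 − 147)/274 + 1 = 3288/274 + 1 = 12 + 1 = 13

13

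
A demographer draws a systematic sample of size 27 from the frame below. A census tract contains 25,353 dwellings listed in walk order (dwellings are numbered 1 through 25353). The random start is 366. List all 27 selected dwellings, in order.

366, 1305, 2244, 3183, 4122, 5061, 6000, 6939, 7878, 8817, 9756, 10695, 11634, 12573, 13512, 14451, 15390, 16329, 17268, 18207, 19146, 20085, 21024, 21963, 22902, 23841, 24780

k = N/n = 25353/27 = 939
dwelling 1: 366
dwelling 2: 366 + 939 = 1305
dwelling 3: 1305 + 939 = 2244
dwelling 4: 2244 + 939 = 3183
dwelling 5: 3183 + 939 = 4122
dwelling 6: 4122 + 939 = 5061
dwelling 7: 5061 + 939 = 6000
dwelling 8: 6000 + 939 = 6939
dwelling 9: 6939 + 939 = 7878
dwelling 10: 7878 + 939 = 8817
dwelling 11: 8817 + 939 = 9756
dwelling 12: 9756 + 939 = 10695
dwelling 13: 10695 + 939 = 11634
dwelling 14: 11634 + 939 = 12573
dwelling 15: 12573 + 939 = 13512
dwelling 16: 13512 + 939 = 14451
dwelling 17: 14451 + 939 = 15390
dwelling 18: 15390 + 939 = 16329
dwelling 19: 16329 + 939 = 17268
dwelling 20: 17268 + 939 = 18207
dwelling 21: 18207 + 939 = 19146
dwelling 22: 19146 + 939 = 20085
dwelling 23: 20085 + 939 = 21024
dwelling 24: 21024 + 939 = 21963
dwelling 25: 21963 + 939 = 22902
dwelling 26: 22902 + 939 = 23841
dwelling 27: 23841 + 939 = 24780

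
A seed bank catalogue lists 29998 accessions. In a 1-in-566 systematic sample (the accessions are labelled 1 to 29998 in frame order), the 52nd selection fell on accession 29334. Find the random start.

468

k = 566
r = 29334 − (52−1)×566 = 29334 − 28866 = 468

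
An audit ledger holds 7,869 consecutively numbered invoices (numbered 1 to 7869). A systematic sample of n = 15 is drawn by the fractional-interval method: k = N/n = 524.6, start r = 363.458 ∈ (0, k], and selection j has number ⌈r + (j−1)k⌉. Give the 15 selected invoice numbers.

364, 889, 1413, 1938, 2462, 2987, 3512, 4036, 4561, 5085, 5610, 6135, 6659, 7184, 7708

j=1: r + 0k = 363.458 → ⌈·⌉ = 364
j=2: r + 1k = 888.058 → ⌈·⌉ = 889
j=3: r + 2k = 1412.658 → ⌈·⌉ = 1413
j=4: r + 3k = 1937.258 → ⌈·⌉ = 1938
j=5: r + 4k = 2461.858 → ⌈·⌉ = 2462
j=6: r + 5k = 2986.458 → ⌈·⌉ = 2987
j=7: r + 6k = 3511.058 → ⌈·⌉ = 3512
j=8: r + 7k = 4035.658 → ⌈·⌉ = 4036
j=9: r + 8k = 4560.258 → ⌈·⌉ = 4561
j=10: r + 9k = 5084.858 → ⌈·⌉ = 5085
j=11: r + 10k = 5609.458 → ⌈·⌉ = 5610
j=12: r + 11k = 6134.058 → ⌈·⌉ = 6135
j=13: r + 12k = 6658.658 → ⌈·⌉ = 6659
j=14: r + 13k = 7183.258 → ⌈·⌉ = 7184
j=15: r + 14k = 7707.858 → ⌈·⌉ = 7708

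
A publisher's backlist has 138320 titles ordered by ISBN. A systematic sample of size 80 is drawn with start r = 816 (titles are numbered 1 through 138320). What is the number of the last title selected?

k = 138320/80 = 1729
80th selection = r + (80−1)·k = 816 + 79×1729 = 816 + 136591 = 137407

137407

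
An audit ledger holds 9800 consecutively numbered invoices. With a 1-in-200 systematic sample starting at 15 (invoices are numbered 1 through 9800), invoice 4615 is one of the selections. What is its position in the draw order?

24

k = 200
position = (4615 − 15)/200 + 1 = 4600/200 + 1 = 23 + 1 = 24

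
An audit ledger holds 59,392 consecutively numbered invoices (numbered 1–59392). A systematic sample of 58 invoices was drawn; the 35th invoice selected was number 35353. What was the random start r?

537

k = 59392/58 = 1024
r = 35353 − (35−1)×1024 = 35353 − 34816 = 537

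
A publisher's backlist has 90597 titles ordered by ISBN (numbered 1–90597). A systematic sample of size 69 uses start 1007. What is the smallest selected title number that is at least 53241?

k = 90597/69 = 1313
Steps past start: ⌈(53241 − 1007)/1313⌉ = ⌈52234/1313⌉ = 40
Selected title: 1007 + 40×1313 = 53527

53527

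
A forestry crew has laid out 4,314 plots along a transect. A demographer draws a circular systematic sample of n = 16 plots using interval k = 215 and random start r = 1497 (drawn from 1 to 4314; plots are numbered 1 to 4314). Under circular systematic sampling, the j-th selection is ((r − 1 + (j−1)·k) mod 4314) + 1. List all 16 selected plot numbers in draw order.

Selection 1: 1497
Selection 2: 1497 + 215 = 1712
Selection 3: 1712 + 215 = 1927
Selection 4: 1927 + 215 = 2142
Selection 5: 2142 + 215 = 2357
Selection 6: 2357 + 215 = 2572
Selection 7: 2572 + 215 = 2787
Selection 8: 2787 + 215 = 3002
Selection 9: 3002 + 215 = 3217
Selection 10: 3217 + 215 = 3432
Selection 11: 3432 + 215 = 3647
Selection 12: 3647 + 215 = 3862
Selection 13: 3862 + 215 = 4077
Selection 14: 4077 + 215 = 4292
Selection 15: 4292 + 215 = 4507 → 4507 − 4314 = 193
Selection 16: 193 + 215 = 408

1497, 1712, 1927, 2142, 2357, 2572, 2787, 3002, 3217, 3432, 3647, 3862, 4077, 4292, 193, 408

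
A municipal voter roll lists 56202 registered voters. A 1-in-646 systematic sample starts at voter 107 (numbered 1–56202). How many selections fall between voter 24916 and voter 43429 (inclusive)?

k = 646
First selection ≥ 24916: 107 + ⌈(24916−107)/646⌉·646 = 107 + 39×646 = 25301
Last selection ≤ 43429: 107 + ⌊(43429−107)/646⌋·646 = 107 + 67×646 = 43389
Count = 67 − 39 + 1 = 29

29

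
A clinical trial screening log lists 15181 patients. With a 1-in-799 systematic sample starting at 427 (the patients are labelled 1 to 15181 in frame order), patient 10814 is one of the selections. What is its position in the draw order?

k = 799
position = (10814 − 427)/799 + 1 = 10387/799 + 1 = 13 + 1 = 14

14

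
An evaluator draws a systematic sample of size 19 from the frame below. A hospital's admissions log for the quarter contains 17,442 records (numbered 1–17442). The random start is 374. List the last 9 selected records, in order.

k = N/n = 17442/19 = 918
11th selection = 374 + 10×918 = 9554
12th: 9554 + 918 = 10472
13th: 10472 + 918 = 11390
14th: 11390 + 918 = 12308
15th: 12308 + 918 = 13226
16th: 13226 + 918 = 14144
17th: 14144 + 918 = 15062
18th: 15062 + 918 = 15980
19th: 15980 + 918 = 16898

9554, 10472, 11390, 12308, 13226, 14144, 15062, 15980, 16898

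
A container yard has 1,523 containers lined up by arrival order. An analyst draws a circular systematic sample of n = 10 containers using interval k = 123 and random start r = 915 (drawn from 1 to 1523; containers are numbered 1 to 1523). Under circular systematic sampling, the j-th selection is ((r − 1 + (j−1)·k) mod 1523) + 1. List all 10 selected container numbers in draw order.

Selection 1: 915
Selection 2: 915 + 123 = 1038
Selection 3: 1038 + 123 = 1161
Selection 4: 1161 + 123 = 1284
Selection 5: 1284 + 123 = 1407
Selection 6: 1407 + 123 = 1530 → 1530 − 1523 = 7
Selection 7: 7 + 123 = 130
Selection 8: 130 + 123 = 253
Selection 9: 253 + 123 = 376
Selection 10: 376 + 123 = 499

915, 1038, 1161, 1284, 1407, 7, 130, 253, 376, 499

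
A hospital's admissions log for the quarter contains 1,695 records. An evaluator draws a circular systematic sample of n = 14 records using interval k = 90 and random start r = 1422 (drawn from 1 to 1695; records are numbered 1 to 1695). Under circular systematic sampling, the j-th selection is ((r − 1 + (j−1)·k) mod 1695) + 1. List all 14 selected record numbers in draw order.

Selection 1: 1422
Selection 2: 1422 + 90 = 1512
Selection 3: 1512 + 90 = 1602
Selection 4: 1602 + 90 = 1692
Selection 5: 1692 + 90 = 1782 → 1782 − 1695 = 87
Selection 6: 87 + 90 = 177
Selection 7: 177 + 90 = 267
Selection 8: 267 + 90 = 357
Selection 9: 357 + 90 = 447
Selection 10: 447 + 90 = 537
Selection 11: 537 + 90 = 627
Selection 12: 627 + 90 = 717
Selection 13: 717 + 90 = 807
Selection 14: 807 + 90 = 897

1422, 1512, 1602, 1692, 87, 177, 267, 357, 447, 537, 627, 717, 807, 897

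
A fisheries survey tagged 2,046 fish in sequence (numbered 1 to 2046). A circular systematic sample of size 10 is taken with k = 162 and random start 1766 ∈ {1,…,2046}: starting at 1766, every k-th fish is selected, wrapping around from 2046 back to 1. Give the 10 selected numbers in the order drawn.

Selection 1: 1766
Selection 2: 1766 + 162 = 1928
Selection 3: 1928 + 162 = 2090 → 2090 − 2046 = 44
Selection 4: 44 + 162 = 206
Selection 5: 206 + 162 = 368
Selection 6: 368 + 162 = 530
Selection 7: 530 + 162 = 692
Selection 8: 692 + 162 = 854
Selection 9: 854 + 162 = 1016
Selection 10: 1016 + 162 = 1178

1766, 1928, 44, 206, 368, 530, 692, 854, 1016, 1178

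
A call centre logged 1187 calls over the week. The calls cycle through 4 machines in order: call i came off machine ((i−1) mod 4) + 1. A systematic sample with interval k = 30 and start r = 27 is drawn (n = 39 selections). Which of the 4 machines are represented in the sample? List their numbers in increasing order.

1, 3

Consecutive selections differ by k = 30, so their machine numbers differ by 30 mod 4 = 2.
gcd(30, 4) = 2, so the sample visits 4/2 = 2 distinct residues mod 4.
Start 27 is machine 3; the machines hit are 1, 3.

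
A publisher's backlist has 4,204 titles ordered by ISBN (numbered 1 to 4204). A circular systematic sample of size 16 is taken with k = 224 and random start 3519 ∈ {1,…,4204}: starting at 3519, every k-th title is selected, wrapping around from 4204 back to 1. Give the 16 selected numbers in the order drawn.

Selection 1: 3519
Selection 2: 3519 + 224 = 3743
Selection 3: 3743 + 224 = 3967
Selection 4: 3967 + 224 = 4191
Selection 5: 4191 + 224 = 4415 → 4415 − 4204 = 211
Selection 6: 211 + 224 = 435
Selection 7: 435 + 224 = 659
Selection 8: 659 + 224 = 883
Selection 9: 883 + 224 = 1107
Selection 10: 1107 + 224 = 1331
Selection 11: 1331 + 224 = 1555
Selection 12: 1555 + 224 = 1779
Selection 13: 1779 + 224 = 2003
Selection 14: 2003 + 224 = 2227
Selection 15: 2227 + 224 = 2451
Selection 16: 2451 + 224 = 2675

3519, 3743, 3967, 4191, 211, 435, 659, 883, 1107, 1331, 1555, 1779, 2003, 2227, 2451, 2675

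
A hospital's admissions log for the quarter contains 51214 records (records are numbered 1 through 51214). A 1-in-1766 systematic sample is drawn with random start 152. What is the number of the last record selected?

49600

k = 1766
29th selection = r + (29−1)·k = 152 + 28×1766 = 152 + 49448 = 49600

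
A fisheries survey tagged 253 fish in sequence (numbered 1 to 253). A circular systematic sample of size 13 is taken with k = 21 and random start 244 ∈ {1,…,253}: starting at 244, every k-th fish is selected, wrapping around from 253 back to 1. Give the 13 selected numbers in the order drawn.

244, 12, 33, 54, 75, 96, 117, 138, 159, 180, 201, 222, 243

Selection 1: 244
Selection 2: 244 + 21 = 265 → 265 − 253 = 12
Selection 3: 12 + 21 = 33
Selection 4: 33 + 21 = 54
Selection 5: 54 + 21 = 75
Selection 6: 75 + 21 = 96
Selection 7: 96 + 21 = 117
Selection 8: 117 + 21 = 138
Selection 9: 138 + 21 = 159
Selection 10: 159 + 21 = 180
Selection 11: 180 + 21 = 201
Selection 12: 201 + 21 = 222
Selection 13: 222 + 21 = 243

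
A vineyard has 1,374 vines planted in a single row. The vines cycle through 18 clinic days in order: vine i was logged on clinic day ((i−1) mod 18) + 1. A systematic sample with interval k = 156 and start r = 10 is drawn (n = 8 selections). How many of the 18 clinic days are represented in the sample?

Consecutive selections differ by k = 156, so their clinic day numbers differ by 156 mod 18 = 12.
gcd(156, 18) = 6, so the sample visits 18/6 = 3 distinct residues mod 18.
Start 10 is clinic day 10; the clinic days hit are 4, 10, 16.

3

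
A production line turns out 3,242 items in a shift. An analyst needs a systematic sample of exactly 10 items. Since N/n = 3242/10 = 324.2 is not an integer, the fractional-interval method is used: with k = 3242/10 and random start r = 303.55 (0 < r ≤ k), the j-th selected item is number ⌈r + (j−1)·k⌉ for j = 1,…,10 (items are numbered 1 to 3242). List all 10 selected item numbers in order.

304, 628, 952, 1277, 1601, 1925, 2249, 2573, 2898, 3222

j=1: r + 0k = 303.55 → ⌈·⌉ = 304
j=2: r + 1k = 627.75 → ⌈·⌉ = 628
j=3: r + 2k = 951.95 → ⌈·⌉ = 952
j=4: r + 3k = 1276.15 → ⌈·⌉ = 1277
j=5: r + 4k = 1600.35 → ⌈·⌉ = 1601
j=6: r + 5k = 1924.55 → ⌈·⌉ = 1925
j=7: r + 6k = 2248.75 → ⌈·⌉ = 2249
j=8: r + 7k = 2572.95 → ⌈·⌉ = 2573
j=9: r + 8k = 2897.15 → ⌈·⌉ = 2898
j=10: r + 9k = 3221.35 → ⌈·⌉ = 3222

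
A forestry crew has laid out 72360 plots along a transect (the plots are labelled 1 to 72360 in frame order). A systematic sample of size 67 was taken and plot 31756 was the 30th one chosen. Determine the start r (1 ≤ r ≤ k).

436

k = 72360/67 = 1080
r = 31756 − (30−1)×1080 = 31756 − 31320 = 436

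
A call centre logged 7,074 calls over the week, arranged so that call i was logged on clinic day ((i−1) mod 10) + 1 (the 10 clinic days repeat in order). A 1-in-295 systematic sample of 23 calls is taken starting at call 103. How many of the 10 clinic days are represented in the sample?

2

Consecutive selections differ by k = 295, so their clinic day numbers differ by 295 mod 10 = 5.
gcd(295, 10) = 5, so the sample visits 10/5 = 2 distinct residues mod 10.
Start 103 is clinic day 3; the clinic days hit are 3, 8.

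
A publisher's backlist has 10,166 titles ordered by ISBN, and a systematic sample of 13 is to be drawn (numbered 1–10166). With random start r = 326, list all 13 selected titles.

326, 1108, 1890, 2672, 3454, 4236, 5018, 5800, 6582, 7364, 8146, 8928, 9710

k = N/n = 10166/13 = 782
title 1: 326
title 2: 326 + 782 = 1108
title 3: 1108 + 782 = 1890
title 4: 1890 + 782 = 2672
title 5: 2672 + 782 = 3454
title 6: 3454 + 782 = 4236
title 7: 4236 + 782 = 5018
title 8: 5018 + 782 = 5800
title 9: 5800 + 782 = 6582
title 10: 6582 + 782 = 7364
title 11: 7364 + 782 = 8146
title 12: 8146 + 782 = 8928
title 13: 8928 + 782 = 9710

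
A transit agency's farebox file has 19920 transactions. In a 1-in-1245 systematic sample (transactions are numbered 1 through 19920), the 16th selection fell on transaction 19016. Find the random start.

k = 1245
r = 19016 − (16−1)×1245 = 19016 − 18675 = 341

341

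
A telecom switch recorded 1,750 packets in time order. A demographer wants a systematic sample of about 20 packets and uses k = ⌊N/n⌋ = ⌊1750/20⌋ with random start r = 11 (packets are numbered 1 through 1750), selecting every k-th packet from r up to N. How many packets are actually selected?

k = ⌊1750/20⌋ = 87
Achieved size = ⌊(1750 − 11)/87⌋ + 1 = ⌊1739/87⌋ + 1 = 19 + 1 = 20
(last selection: 11 + 19×87 = 1664 ≤ 1750; next would be 1751 > 1750)

20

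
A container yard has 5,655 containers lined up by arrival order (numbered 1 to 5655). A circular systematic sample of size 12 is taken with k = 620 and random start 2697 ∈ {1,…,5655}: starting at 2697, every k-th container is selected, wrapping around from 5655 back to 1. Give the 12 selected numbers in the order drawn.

Selection 1: 2697
Selection 2: 2697 + 620 = 3317
Selection 3: 3317 + 620 = 3937
Selection 4: 3937 + 620 = 4557
Selection 5: 4557 + 620 = 5177
Selection 6: 5177 + 620 = 5797 → 5797 − 5655 = 142
Selection 7: 142 + 620 = 762
Selection 8: 762 + 620 = 1382
Selection 9: 1382 + 620 = 2002
Selection 10: 2002 + 620 = 2622
Selection 11: 2622 + 620 = 3242
Selection 12: 3242 + 620 = 3862

2697, 3317, 3937, 4557, 5177, 142, 762, 1382, 2002, 2622, 3242, 3862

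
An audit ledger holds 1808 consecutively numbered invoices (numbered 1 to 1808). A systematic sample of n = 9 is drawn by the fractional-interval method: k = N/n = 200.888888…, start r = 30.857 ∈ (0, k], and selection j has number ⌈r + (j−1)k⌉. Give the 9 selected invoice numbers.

j=1: r + 0k = 30.857 → ⌈·⌉ = 31
j=2: r + 1k = 231.745888… → ⌈·⌉ = 232
j=3: r + 2k = 432.634777… → ⌈·⌉ = 433
j=4: r + 3k = 633.523666… → ⌈·⌉ = 634
j=5: r + 4k = 834.412555… → ⌈·⌉ = 835
j=6: r + 5k = 1035.301444… → ⌈·⌉ = 1036
j=7: r + 6k = 1236.190333… → ⌈·⌉ = 1237
j=8: r + 7k = 1437.079222… → ⌈·⌉ = 1438
j=9: r + 8k = 1637.968111… → ⌈·⌉ = 1638

31, 232, 433, 634, 835, 1036, 1237, 1438, 1638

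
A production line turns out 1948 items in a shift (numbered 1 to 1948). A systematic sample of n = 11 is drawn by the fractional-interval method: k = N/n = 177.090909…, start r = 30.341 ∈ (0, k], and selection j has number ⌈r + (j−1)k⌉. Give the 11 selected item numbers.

31, 208, 385, 562, 739, 916, 1093, 1270, 1448, 1625, 1802

j=1: r + 0k = 30.341 → ⌈·⌉ = 31
j=2: r + 1k = 207.431909… → ⌈·⌉ = 208
j=3: r + 2k = 384.522818… → ⌈·⌉ = 385
j=4: r + 3k = 561.613727… → ⌈·⌉ = 562
j=5: r + 4k = 738.704636… → ⌈·⌉ = 739
j=6: r + 5k = 915.795545… → ⌈·⌉ = 916
j=7: r + 6k = 1092.886454… → ⌈·⌉ = 1093
j=8: r + 7k = 1269.977363… → ⌈·⌉ = 1270
j=9: r + 8k = 1447.068272… → ⌈·⌉ = 1448
j=10: r + 9k = 1624.159181… → ⌈·⌉ = 1625
j=11: r + 10k = 1801.250090… → ⌈·⌉ = 1802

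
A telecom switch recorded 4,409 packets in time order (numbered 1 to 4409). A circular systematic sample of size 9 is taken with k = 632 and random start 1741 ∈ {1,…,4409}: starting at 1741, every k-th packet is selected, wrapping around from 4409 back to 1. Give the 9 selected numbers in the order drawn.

Selection 1: 1741
Selection 2: 1741 + 632 = 2373
Selection 3: 2373 + 632 = 3005
Selection 4: 3005 + 632 = 3637
Selection 5: 3637 + 632 = 4269
Selection 6: 4269 + 632 = 4901 → 4901 − 4409 = 492
Selection 7: 492 + 632 = 1124
Selection 8: 1124 + 632 = 1756
Selection 9: 1756 + 632 = 2388

1741, 2373, 3005, 3637, 4269, 492, 1124, 1756, 2388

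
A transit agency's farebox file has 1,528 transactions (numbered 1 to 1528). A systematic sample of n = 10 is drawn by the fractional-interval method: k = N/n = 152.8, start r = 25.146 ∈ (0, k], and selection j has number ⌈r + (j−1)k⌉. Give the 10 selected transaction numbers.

26, 178, 331, 484, 637, 790, 942, 1095, 1248, 1401

j=1: r + 0k = 25.146 → ⌈·⌉ = 26
j=2: r + 1k = 177.946 → ⌈·⌉ = 178
j=3: r + 2k = 330.746 → ⌈·⌉ = 331
j=4: r + 3k = 483.546 → ⌈·⌉ = 484
j=5: r + 4k = 636.346 → ⌈·⌉ = 637
j=6: r + 5k = 789.146 → ⌈·⌉ = 790
j=7: r + 6k = 941.946 → ⌈·⌉ = 942
j=8: r + 7k = 1094.746 → ⌈·⌉ = 1095
j=9: r + 8k = 1247.546 → ⌈·⌉ = 1248
j=10: r + 9k = 1400.346 → ⌈·⌉ = 1401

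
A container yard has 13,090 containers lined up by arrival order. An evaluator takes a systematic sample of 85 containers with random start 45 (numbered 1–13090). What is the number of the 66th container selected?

k = 13090/85 = 154
66th selection = r + (66−1)·k = 45 + 65×154 = 45 + 10010 = 10055

10055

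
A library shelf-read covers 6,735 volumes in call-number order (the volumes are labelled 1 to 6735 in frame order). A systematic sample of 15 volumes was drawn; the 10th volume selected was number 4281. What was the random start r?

240

k = 6735/15 = 449
r = 4281 − (10−1)×449 = 4281 − 4041 = 240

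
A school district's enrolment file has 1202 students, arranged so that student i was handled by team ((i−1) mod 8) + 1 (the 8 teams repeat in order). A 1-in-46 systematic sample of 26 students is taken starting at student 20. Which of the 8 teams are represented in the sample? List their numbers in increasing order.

Consecutive selections differ by k = 46, so their team numbers differ by 46 mod 8 = 6.
gcd(46, 8) = 2, so the sample visits 8/2 = 4 distinct residues mod 8.
Start 20 is team 4; the teams hit are 2, 4, 6, 8.

2, 4, 6, 8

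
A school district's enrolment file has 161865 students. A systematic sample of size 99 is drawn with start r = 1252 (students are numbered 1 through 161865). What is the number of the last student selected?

161482

k = 161865/99 = 1635
99th selection = r + (99−1)·k = 1252 + 98×1635 = 1252 + 160230 = 161482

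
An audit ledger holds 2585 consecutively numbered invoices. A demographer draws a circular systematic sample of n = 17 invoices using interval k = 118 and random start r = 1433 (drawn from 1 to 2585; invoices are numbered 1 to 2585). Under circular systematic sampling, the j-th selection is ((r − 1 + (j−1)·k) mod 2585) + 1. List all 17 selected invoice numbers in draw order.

1433, 1551, 1669, 1787, 1905, 2023, 2141, 2259, 2377, 2495, 28, 146, 264, 382, 500, 618, 736

Selection 1: 1433
Selection 2: 1433 + 118 = 1551
Selection 3: 1551 + 118 = 1669
Selection 4: 1669 + 118 = 1787
Selection 5: 1787 + 118 = 1905
Selection 6: 1905 + 118 = 2023
Selection 7: 2023 + 118 = 2141
Selection 8: 2141 + 118 = 2259
Selection 9: 2259 + 118 = 2377
Selection 10: 2377 + 118 = 2495
Selection 11: 2495 + 118 = 2613 → 2613 − 2585 = 28
Selection 12: 28 + 118 = 146
Selection 13: 146 + 118 = 264
Selection 14: 264 + 118 = 382
Selection 15: 382 + 118 = 500
Selection 16: 500 + 118 = 618
Selection 17: 618 + 118 = 736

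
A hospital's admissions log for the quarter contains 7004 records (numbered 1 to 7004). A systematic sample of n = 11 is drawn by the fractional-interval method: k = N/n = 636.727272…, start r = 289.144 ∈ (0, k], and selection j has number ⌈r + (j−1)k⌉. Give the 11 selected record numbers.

290, 926, 1563, 2200, 2837, 3473, 4110, 4747, 5383, 6020, 6657

j=1: r + 0k = 289.144 → ⌈·⌉ = 290
j=2: r + 1k = 925.871272… → ⌈·⌉ = 926
j=3: r + 2k = 1562.598545… → ⌈·⌉ = 1563
j=4: r + 3k = 2199.325818… → ⌈·⌉ = 2200
j=5: r + 4k = 2836.053090… → ⌈·⌉ = 2837
j=6: r + 5k = 3472.780363… → ⌈·⌉ = 3473
j=7: r + 6k = 4109.507636… → ⌈·⌉ = 4110
j=8: r + 7k = 4746.234909… → ⌈·⌉ = 4747
j=9: r + 8k = 5382.962181… → ⌈·⌉ = 5383
j=10: r + 9k = 6019.689454… → ⌈·⌉ = 6020
j=11: r + 10k = 6656.416727… → ⌈·⌉ = 6657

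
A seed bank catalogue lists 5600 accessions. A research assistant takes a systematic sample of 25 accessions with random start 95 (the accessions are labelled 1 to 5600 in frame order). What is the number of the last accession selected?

k = 5600/25 = 224
25th selection = r + (25−1)·k = 95 + 24×224 = 95 + 5376 = 5471

5471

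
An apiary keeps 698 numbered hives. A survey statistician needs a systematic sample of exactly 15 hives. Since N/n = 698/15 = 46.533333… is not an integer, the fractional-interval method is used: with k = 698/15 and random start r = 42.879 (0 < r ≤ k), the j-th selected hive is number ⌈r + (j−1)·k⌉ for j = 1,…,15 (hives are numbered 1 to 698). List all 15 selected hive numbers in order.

j=1: r + 0k = 42.879 → ⌈·⌉ = 43
j=2: r + 1k = 89.412333… → ⌈·⌉ = 90
j=3: r + 2k = 135.945666… → ⌈·⌉ = 136
j=4: r + 3k = 182.479 → ⌈·⌉ = 183
j=5: r + 4k = 229.012333… → ⌈·⌉ = 230
j=6: r + 5k = 275.545666… → ⌈·⌉ = 276
j=7: r + 6k = 322.079 → ⌈·⌉ = 323
j=8: r + 7k = 368.612333… → ⌈·⌉ = 369
j=9: r + 8k = 415.145666… → ⌈·⌉ = 416
j=10: r + 9k = 461.679 → ⌈·⌉ = 462
j=11: r + 10k = 508.212333… → ⌈·⌉ = 509
j=12: r + 11k = 554.745666… → ⌈·⌉ = 555
j=13: r + 12k = 601.279 → ⌈·⌉ = 602
j=14: r + 13k = 647.812333… → ⌈·⌉ = 648
j=15: r + 14k = 694.345666… → ⌈·⌉ = 695

43, 90, 136, 183, 230, 276, 323, 369, 416, 462, 509, 555, 602, 648, 695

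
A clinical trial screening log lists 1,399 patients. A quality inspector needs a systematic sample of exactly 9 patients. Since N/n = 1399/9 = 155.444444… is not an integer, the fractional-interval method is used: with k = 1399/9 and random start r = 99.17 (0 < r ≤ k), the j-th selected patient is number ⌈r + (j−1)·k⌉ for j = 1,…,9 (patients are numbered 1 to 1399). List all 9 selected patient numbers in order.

j=1: r + 0k = 99.17 → ⌈·⌉ = 100
j=2: r + 1k = 254.614444… → ⌈·⌉ = 255
j=3: r + 2k = 410.058888… → ⌈·⌉ = 411
j=4: r + 3k = 565.503333… → ⌈·⌉ = 566
j=5: r + 4k = 720.947777… → ⌈·⌉ = 721
j=6: r + 5k = 876.392222… → ⌈·⌉ = 877
j=7: r + 6k = 1031.836666… → ⌈·⌉ = 1032
j=8: r + 7k = 1187.281111… → ⌈·⌉ = 1188
j=9: r + 8k = 1342.725555… → ⌈·⌉ = 1343

100, 255, 411, 566, 721, 877, 1032, 1188, 1343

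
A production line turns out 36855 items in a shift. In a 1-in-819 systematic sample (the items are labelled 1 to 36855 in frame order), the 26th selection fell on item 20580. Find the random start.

k = 819
r = 20580 − (26−1)×819 = 20580 − 20475 = 105

105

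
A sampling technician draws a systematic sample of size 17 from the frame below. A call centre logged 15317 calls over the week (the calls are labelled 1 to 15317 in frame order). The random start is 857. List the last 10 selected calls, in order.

7164, 8065, 8966, 9867, 10768, 11669, 12570, 13471, 14372, 15273

k = N/n = 15317/17 = 901
8th selection = 857 + 7×901 = 7164
9th: 7164 + 901 = 8065
10th: 8065 + 901 = 8966
11th: 8966 + 901 = 9867
12th: 9867 + 901 = 10768
13th: 10768 + 901 = 11669
14th: 11669 + 901 = 12570
15th: 12570 + 901 = 13471
16th: 13471 + 901 = 14372
17th: 14372 + 901 = 15273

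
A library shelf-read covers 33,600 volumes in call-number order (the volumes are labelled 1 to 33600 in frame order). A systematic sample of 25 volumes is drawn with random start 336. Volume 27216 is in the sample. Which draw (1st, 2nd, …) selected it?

21

k = 33600/25 = 1344
position = (27216 − 336)/1344 + 1 = 26880/1344 + 1 = 20 + 1 = 21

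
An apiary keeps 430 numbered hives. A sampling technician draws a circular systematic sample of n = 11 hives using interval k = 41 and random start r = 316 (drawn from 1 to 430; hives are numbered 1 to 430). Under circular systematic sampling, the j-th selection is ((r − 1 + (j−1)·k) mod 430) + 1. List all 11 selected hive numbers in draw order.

316, 357, 398, 9, 50, 91, 132, 173, 214, 255, 296

Selection 1: 316
Selection 2: 316 + 41 = 357
Selection 3: 357 + 41 = 398
Selection 4: 398 + 41 = 439 → 439 − 430 = 9
Selection 5: 9 + 41 = 50
Selection 6: 50 + 41 = 91
Selection 7: 91 + 41 = 132
Selection 8: 132 + 41 = 173
Selection 9: 173 + 41 = 214
Selection 10: 214 + 41 = 255
Selection 11: 255 + 41 = 296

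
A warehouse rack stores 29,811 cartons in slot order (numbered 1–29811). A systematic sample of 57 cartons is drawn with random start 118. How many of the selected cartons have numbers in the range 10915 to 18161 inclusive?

k = 29811/57 = 523
First selection ≥ 10915: 118 + ⌈(10915−118)/523⌉·523 = 118 + 21×523 = 11101
Last selection ≤ 18161: 118 + ⌊(18161−118)/523⌋·523 = 118 + 34×523 = 17900
Count = 34 − 21 + 1 = 14

14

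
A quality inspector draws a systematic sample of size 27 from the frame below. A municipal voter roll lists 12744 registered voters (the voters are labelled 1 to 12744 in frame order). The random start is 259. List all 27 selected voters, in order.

k = N/n = 12744/27 = 472
voter 1: 259
voter 2: 259 + 472 = 731
voter 3: 731 + 472 = 1203
voter 4: 1203 + 472 = 1675
voter 5: 1675 + 472 = 2147
voter 6: 2147 + 472 = 2619
voter 7: 2619 + 472 = 3091
voter 8: 3091 + 472 = 3563
voter 9: 3563 + 472 = 4035
voter 10: 4035 + 472 = 4507
voter 11: 4507 + 472 = 4979
voter 12: 4979 + 472 = 5451
voter 13: 5451 + 472 = 5923
voter 14: 5923 + 472 = 6395
voter 15: 6395 + 472 = 6867
voter 16: 6867 + 472 = 7339
voter 17: 7339 + 472 = 7811
voter 18: 7811 + 472 = 8283
voter 19: 8283 + 472 = 8755
voter 20: 8755 + 472 = 9227
voter 21: 9227 + 472 = 9699
voter 22: 9699 + 472 = 10171
voter 23: 10171 + 472 = 10643
voter 24: 10643 + 472 = 11115
voter 25: 11115 + 472 = 11587
voter 26: 11587 + 472 = 12059
voter 27: 12059 + 472 = 12531

259, 731, 1203, 1675, 2147, 2619, 3091, 3563, 4035, 4507, 4979, 5451, 5923, 6395, 6867, 7339, 7811, 8283, 8755, 9227, 9699, 10171, 10643, 11115, 11587, 12059, 12531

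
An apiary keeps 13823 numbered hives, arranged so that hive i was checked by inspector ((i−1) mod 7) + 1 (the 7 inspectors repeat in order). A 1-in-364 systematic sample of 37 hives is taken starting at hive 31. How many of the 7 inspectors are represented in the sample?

1

Consecutive selections differ by k = 364, so their inspector numbers differ by 364 mod 7 = 0.
gcd(364, 7) = 7, so the sample visits 7/7 = 1 distinct residues mod 7.
Start 31 is inspector 3; the inspectors hit are 3.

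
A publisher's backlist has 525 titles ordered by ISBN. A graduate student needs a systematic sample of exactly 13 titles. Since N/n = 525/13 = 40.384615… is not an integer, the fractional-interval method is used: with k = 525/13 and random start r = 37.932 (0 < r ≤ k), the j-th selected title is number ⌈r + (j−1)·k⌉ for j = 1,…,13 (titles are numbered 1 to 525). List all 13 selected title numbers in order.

j=1: r + 0k = 37.932 → ⌈·⌉ = 38
j=2: r + 1k = 78.316615… → ⌈·⌉ = 79
j=3: r + 2k = 118.701230… → ⌈·⌉ = 119
j=4: r + 3k = 159.085846… → ⌈·⌉ = 160
j=5: r + 4k = 199.470461… → ⌈·⌉ = 200
j=6: r + 5k = 239.855076… → ⌈·⌉ = 240
j=7: r + 6k = 280.239692… → ⌈·⌉ = 281
j=8: r + 7k = 320.624307… → ⌈·⌉ = 321
j=9: r + 8k = 361.008923… → ⌈·⌉ = 362
j=10: r + 9k = 401.393538… → ⌈·⌉ = 402
j=11: r + 10k = 441.778153… → ⌈·⌉ = 442
j=12: r + 11k = 482.162769… → ⌈·⌉ = 483
j=13: r + 12k = 522.547384… → ⌈·⌉ = 523

38, 79, 119, 160, 200, 240, 281, 321, 362, 402, 442, 483, 523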